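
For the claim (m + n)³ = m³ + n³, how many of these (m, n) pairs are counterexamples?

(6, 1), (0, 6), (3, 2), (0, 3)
2

Testing each pair:
(6, 1): LHS = 343, RHS = 217 → counterexample
(0, 6): LHS = 216, RHS = 216 → satisfies claim
(3, 2): LHS = 125, RHS = 35 → counterexample
(0, 3): LHS = 27, RHS = 27 → satisfies claim

That makes 2 counterexamples.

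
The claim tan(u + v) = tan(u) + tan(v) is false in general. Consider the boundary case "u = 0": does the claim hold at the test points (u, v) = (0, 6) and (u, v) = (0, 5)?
At (0, 6): LHS = tan(6) ≈ -0.291, RHS = tan(6) ≈ -0.291 → equal
At (0, 5): LHS = tan(5) ≈ -3.381, RHS = tan(5) ≈ -3.381 → equal

So the claim does hold at both of these boundary points, even though it is not an identity.

Answer: Yes, holds at both test points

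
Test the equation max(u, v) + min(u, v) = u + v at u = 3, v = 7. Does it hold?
Holds

Substituting u = 3, v = 7:

LHS = max(3, 7) + min(3, 7) = 10
RHS = 3 + 7 = 10

LHS = RHS, so the equation holds at this point.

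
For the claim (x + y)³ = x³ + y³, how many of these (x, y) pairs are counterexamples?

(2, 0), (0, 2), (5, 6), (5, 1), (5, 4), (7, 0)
3

Testing each pair:
(2, 0): LHS = 8, RHS = 8 → satisfies claim
(0, 2): LHS = 8, RHS = 8 → satisfies claim
(5, 6): LHS = 1331, RHS = 341 → counterexample
(5, 1): LHS = 216, RHS = 126 → counterexample
(5, 4): LHS = 729, RHS = 189 → counterexample
(7, 0): LHS = 343, RHS = 343 → satisfies claim

That makes 3 counterexamples.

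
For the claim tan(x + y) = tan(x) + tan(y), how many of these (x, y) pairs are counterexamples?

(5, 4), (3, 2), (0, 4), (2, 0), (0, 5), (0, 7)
2

Testing each pair:
(5, 4): LHS = tan(9) ≈ -0.4523, RHS = tan(5) + tan(4) ≈ -2.223 → counterexample
(3, 2): LHS = tan(5) ≈ -3.381, RHS = tan(2) + tan(3) ≈ -2.328 → counterexample
(0, 4): LHS = tan(4) ≈ 1.158, RHS = tan(4) ≈ 1.158 → satisfies claim
(2, 0): LHS = tan(2) ≈ -2.185, RHS = tan(2) ≈ -2.185 → satisfies claim
(0, 5): LHS = tan(5) ≈ -3.381, RHS = tan(5) ≈ -3.381 → satisfies claim
(0, 7): LHS = tan(7) ≈ 0.8714, RHS = tan(7) ≈ 0.8714 → satisfies claim

That makes 2 counterexamples.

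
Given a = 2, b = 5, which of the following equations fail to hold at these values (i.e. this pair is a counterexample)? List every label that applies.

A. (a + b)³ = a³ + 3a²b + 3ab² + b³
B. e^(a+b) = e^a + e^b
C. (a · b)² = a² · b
B, C

Evaluating each claim at the given values:
A. LHS = 343, RHS = 343 → holds here (LHS = RHS)
B. LHS = e^7 ≈ 1097, RHS = e^2 + e^5 ≈ 155.8 → fails here (LHS ≠ RHS)
C. LHS = 100, RHS = 20 → fails here (LHS ≠ RHS)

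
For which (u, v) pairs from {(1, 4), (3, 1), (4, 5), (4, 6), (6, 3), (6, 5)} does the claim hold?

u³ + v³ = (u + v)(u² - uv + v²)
All pairs

Testing each pair:
(1, 4): LHS = 65, RHS = 65 → holds
(3, 1): LHS = 28, RHS = 28 → holds
(4, 5): LHS = 189, RHS = 189 → holds
(4, 6): LHS = 280, RHS = 280 → holds
(6, 3): LHS = 243, RHS = 243 → holds
(6, 5): LHS = 341, RHS = 341 → holds

Every pair satisfies the claim.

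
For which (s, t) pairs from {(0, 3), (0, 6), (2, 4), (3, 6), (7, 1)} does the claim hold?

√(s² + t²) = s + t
(0, 3), (0, 6)

Testing each pair:
(0, 3): LHS = 3, RHS = 3 → holds
(0, 6): LHS = 6, RHS = 6 → holds
(2, 4): LHS = 2·√(5) ≈ 4.472, RHS = 6 → fails
(3, 6): LHS = 3·√(5) ≈ 6.708, RHS = 9 → fails
(7, 1): LHS = 5·√(2) ≈ 7.071, RHS = 8 → fails

2 of 5 pairs satisfy the claim.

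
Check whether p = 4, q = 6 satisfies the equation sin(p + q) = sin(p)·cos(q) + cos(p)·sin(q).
Holds

Substituting p = 4, q = 6:

LHS = sin(4 + 6) = sin(10) ≈ -0.544
RHS = sin(4)·cos(6) + cos(4)·sin(6) = sin(4)·cos(6) + sin(6)·cos(4) ≈ -0.544

LHS = RHS, so the equation holds at this point.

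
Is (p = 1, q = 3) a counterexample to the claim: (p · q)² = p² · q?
Substituting p = 1, q = 3:
LHS = (1 · 3)² = 9
RHS = 1² · 3 = 3

Since LHS ≠ RHS, this pair disproves the claim.

Answer: Yes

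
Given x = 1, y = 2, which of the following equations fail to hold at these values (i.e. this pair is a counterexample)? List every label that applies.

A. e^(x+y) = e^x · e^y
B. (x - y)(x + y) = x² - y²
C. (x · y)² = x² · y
C

Evaluating each claim at the given values:
A. LHS = e^3 ≈ 20.09, RHS = e^3 ≈ 20.09 → holds here (LHS = RHS)
B. LHS = -3, RHS = -3 → holds here (LHS = RHS)
C. LHS = 4, RHS = 2 → fails here (LHS ≠ RHS)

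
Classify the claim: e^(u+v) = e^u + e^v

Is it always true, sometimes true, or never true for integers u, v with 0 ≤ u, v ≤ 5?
Never true

The claim fails for every pair in the range. For instance at (u, v) = (3, 3): LHS = e^6 ≈ 403.4, RHS = 2·e^3 ≈ 40.17.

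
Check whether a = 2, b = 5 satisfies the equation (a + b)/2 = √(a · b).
Fails

Substituting a = 2, b = 5:

LHS = (2 + 5)/2 = 7/2
RHS = √(2 · 5) = √(10) ≈ 3.162

LHS ≠ RHS, so the equation does not hold at this point.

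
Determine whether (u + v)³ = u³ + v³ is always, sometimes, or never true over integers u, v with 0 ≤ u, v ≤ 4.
Sometimes true

It holds at (u, v) = (0, 3) (both sides equal 27), but fails at (u, v) = (3, 3) (LHS = 216, RHS = 54).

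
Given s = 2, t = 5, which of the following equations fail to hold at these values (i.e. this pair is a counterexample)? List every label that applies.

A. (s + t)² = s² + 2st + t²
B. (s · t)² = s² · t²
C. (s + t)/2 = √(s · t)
Evaluating each claim at the given values:
A. LHS = 49, RHS = 49 → holds here (LHS = RHS)
B. LHS = 100, RHS = 100 → holds here (LHS = RHS)
C. LHS = 7/2, RHS = √(10) ≈ 3.162 → fails here (LHS ≠ RHS)

Answer: C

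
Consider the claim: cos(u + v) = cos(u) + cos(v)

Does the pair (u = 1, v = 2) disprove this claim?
Yes

Substituting u = 1, v = 2:
LHS = cos(1 + 2) = cos(3) ≈ -0.99
RHS = cos(1) + cos(2) ≈ 0.1242

Since LHS ≠ RHS, this pair disproves the claim.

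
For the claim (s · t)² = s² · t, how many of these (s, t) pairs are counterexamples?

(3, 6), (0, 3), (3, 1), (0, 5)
Testing each pair:
(3, 6): LHS = 324, RHS = 54 → counterexample
(0, 3): LHS = 0, RHS = 0 → satisfies claim
(3, 1): LHS = 9, RHS = 9 → satisfies claim
(0, 5): LHS = 0, RHS = 0 → satisfies claim

That makes 1 counterexample.

Answer: 1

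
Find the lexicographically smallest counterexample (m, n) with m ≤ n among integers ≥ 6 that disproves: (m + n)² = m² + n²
Substituting (6, 6) into the claim:
LHS = (6 + 6)² = 144
RHS = 6² + 6² = 72

Since LHS ≠ RHS, this pair disproves the claim, and no lexicographically smaller pair (m ≤ n, integers ≥ 6) does.

For instance (11, 13) is also a counterexample (LHS = 576, RHS = 290), but it's lexicographically larger.

Answer: (m, n) = (6, 6)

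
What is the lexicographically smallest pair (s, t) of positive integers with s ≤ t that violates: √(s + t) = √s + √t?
Substituting (1, 1) into the claim:
LHS = √(1 + 1) = √(2) ≈ 1.414
RHS = √1 + √1 = 2

Since LHS ≠ RHS, this pair disproves the claim, and no lexicographically smaller pair (s ≤ t, positive integers) does.

For instance (2, 7) is also a counterexample (LHS = 3, RHS = √(2) + √(7) ≈ 4.06), but it's lexicographically larger.

Answer: (s, t) = (1, 1)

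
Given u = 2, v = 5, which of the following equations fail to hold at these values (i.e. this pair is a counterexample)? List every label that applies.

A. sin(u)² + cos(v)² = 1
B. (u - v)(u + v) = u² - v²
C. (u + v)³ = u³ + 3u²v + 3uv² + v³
A

Evaluating each claim at the given values:
A. LHS = cos(5)² + sin(2)² ≈ 0.9073, RHS = 1 → fails here (LHS ≠ RHS)
B. LHS = -21, RHS = -21 → holds here (LHS = RHS)
C. LHS = 343, RHS = 343 → holds here (LHS = RHS)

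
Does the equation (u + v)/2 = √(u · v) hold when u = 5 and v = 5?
Substituting u = 5, v = 5:

LHS = (5 + 5)/2 = 5
RHS = √(5 · 5) = 5

LHS = RHS, so the equation holds at this point.

Answer: Holds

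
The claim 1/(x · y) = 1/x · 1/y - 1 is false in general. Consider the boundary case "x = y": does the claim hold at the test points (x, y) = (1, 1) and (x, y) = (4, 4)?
At (1, 1): LHS = 1 ≠ RHS = 0
At (4, 4): LHS = 1/16 ≠ RHS = -15/16

Answer: No, fails at both test points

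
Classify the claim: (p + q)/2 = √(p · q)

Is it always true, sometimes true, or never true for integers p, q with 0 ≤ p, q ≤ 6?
Sometimes true

It holds at (p, q) = (4, 4) (both sides equal 4), but fails at (p, q) = (3, 4) (LHS = 7/2, RHS = 2·√(3) ≈ 3.464).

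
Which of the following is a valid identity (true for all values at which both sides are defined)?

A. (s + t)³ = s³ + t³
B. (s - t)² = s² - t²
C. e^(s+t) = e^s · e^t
A: fails at (2, 3) — LHS = 125, RHS = 35.
B: fails at (2, 3) — LHS = 1, RHS = -5.
C: holds — e.g. at (1, 1), both sides equal e^2 ≈ 7.389.

Answer: C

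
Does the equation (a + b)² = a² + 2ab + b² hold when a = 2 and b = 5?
Substituting a = 2, b = 5:

LHS = (2 + 5)² = 49
RHS = 2² + 2·2·5 + 5² = 49

LHS = RHS, so the equation holds at this point.

Answer: Holds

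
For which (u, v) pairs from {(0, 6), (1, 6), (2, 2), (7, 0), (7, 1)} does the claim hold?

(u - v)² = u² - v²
(2, 2), (7, 0)

Testing each pair:
(0, 6): LHS = 36, RHS = -36 → fails
(1, 6): LHS = 25, RHS = -35 → fails
(2, 2): LHS = 0, RHS = 0 → holds
(7, 0): LHS = 49, RHS = 49 → holds
(7, 1): LHS = 36, RHS = 48 → fails

2 of 5 pairs satisfy the claim.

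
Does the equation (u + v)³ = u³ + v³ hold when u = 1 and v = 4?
Fails

Substituting u = 1, v = 4:

LHS = (1 + 4)³ = 125
RHS = 1³ + 4³ = 65

LHS ≠ RHS, so the equation does not hold at this point.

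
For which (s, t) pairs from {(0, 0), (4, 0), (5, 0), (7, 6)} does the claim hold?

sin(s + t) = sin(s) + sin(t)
(0, 0), (4, 0), (5, 0)

Testing each pair:
(0, 0): LHS = 0, RHS = 0 → holds
(4, 0): LHS = sin(4) ≈ -0.7568, RHS = sin(4) ≈ -0.7568 → holds
(5, 0): LHS = sin(5) ≈ -0.9589, RHS = sin(5) ≈ -0.9589 → holds
(7, 6): LHS = sin(13) ≈ 0.4202, RHS = sin(6) + sin(7) ≈ 0.3776 → fails

3 of 4 pairs satisfy the claim.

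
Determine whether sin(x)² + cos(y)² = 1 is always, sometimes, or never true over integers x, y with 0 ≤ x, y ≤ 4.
Sometimes true

It holds at (x, y) = (4, 4) (both sides equal 1), but fails at (x, y) = (2, 0) (LHS = sin(2)² + 1 ≈ 1.827, RHS = 1).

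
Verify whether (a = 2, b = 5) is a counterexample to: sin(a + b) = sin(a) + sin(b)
Yes

Substituting a = 2, b = 5:
LHS = sin(2 + 5) = sin(7) ≈ 0.657
RHS = sin(2) + sin(5) ≈ -0.04963

Since LHS ≠ RHS, this pair disproves the claim.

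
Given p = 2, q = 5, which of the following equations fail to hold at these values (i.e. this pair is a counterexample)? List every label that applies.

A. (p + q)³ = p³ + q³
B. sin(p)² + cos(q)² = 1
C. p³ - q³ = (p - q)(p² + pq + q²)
Evaluating each claim at the given values:
A. LHS = 343, RHS = 133 → fails here (LHS ≠ RHS)
B. LHS = cos(5)² + sin(2)² ≈ 0.9073, RHS = 1 → fails here (LHS ≠ RHS)
C. LHS = -117, RHS = -117 → holds here (LHS = RHS)

Answer: A, B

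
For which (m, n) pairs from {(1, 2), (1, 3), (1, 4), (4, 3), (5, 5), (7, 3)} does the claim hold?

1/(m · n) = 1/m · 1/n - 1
None

Testing each pair:
(1, 2): LHS = 1/2, RHS = -1/2 → fails
(1, 3): LHS = 1/3, RHS = -2/3 → fails
(1, 4): LHS = 1/4, RHS = -3/4 → fails
(4, 3): LHS = 1/12, RHS = -11/12 → fails
(5, 5): LHS = 1/25, RHS = -24/25 → fails
(7, 3): LHS = 1/21, RHS = -20/21 → fails

No pair satisfies the claim.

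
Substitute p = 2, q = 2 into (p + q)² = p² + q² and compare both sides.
LHS = (2 + 2)² = 16
RHS = 2² + 2² = 8

LHS ≠ RHS, so the equation does not hold here.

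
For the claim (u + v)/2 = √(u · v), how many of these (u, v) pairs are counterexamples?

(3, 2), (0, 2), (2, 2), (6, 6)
2

Testing each pair:
(3, 2): LHS = 5/2, RHS = √(6) ≈ 2.449 → counterexample
(0, 2): LHS = 1, RHS = 0 → counterexample
(2, 2): LHS = 2, RHS = 2 → satisfies claim
(6, 6): LHS = 6, RHS = 6 → satisfies claim

That makes 2 counterexamples.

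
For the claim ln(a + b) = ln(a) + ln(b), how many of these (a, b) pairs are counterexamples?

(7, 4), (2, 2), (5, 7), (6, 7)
Testing each pair:
(7, 4): LHS = ln(11) ≈ 2.398, RHS = ln(4) + ln(7) ≈ 3.332 → counterexample
(2, 2): LHS = ln(4) ≈ 1.386, RHS = 2·ln(2) ≈ 1.386 → satisfies claim
(5, 7): LHS = ln(12) ≈ 2.485, RHS = ln(5) + ln(7) ≈ 3.555 → counterexample
(6, 7): LHS = ln(13) ≈ 2.565, RHS = ln(6) + ln(7) ≈ 3.738 → counterexample

That makes 3 counterexamples.

Answer: 3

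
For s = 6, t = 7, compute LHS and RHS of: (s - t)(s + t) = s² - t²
LHS = (6 - 7)(6 + 7) = -13
RHS = 6² - 7² = -13

LHS = RHS: the two sides agree.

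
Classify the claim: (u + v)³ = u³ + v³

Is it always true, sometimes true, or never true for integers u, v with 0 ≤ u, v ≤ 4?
Sometimes true

It holds at (u, v) = (2, 0) (both sides equal 8), but fails at (u, v) = (4, 4) (LHS = 512, RHS = 128).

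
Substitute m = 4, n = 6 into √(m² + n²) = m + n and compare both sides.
LHS = √(4² + 6²) = 2·√(13) ≈ 7.211
RHS = 4 + 6 = 10

LHS ≠ RHS (they differ by about 2.789), so the equation does not hold here.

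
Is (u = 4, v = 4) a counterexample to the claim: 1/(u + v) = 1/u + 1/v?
Substituting u = 4, v = 4:
LHS = 1/(4 + 4) = 1/8
RHS = 1/4 + 1/4 = 1/2

Since LHS ≠ RHS, this pair disproves the claim.

Answer: Yes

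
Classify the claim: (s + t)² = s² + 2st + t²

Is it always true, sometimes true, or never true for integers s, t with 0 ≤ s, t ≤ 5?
Always true

The identity holds for every pair in the range. For instance at (s, t) = (5, 5): both sides equal 100.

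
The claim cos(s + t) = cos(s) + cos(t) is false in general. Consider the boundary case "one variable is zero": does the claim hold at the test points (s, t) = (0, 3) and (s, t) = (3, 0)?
No, fails at both test points

At (0, 3): LHS = cos(3) ≈ -0.99 ≠ RHS = cos(3) + 1 ≈ 0.01001
At (3, 0): LHS = cos(3) ≈ -0.99 ≠ RHS = cos(3) + 1 ≈ 0.01001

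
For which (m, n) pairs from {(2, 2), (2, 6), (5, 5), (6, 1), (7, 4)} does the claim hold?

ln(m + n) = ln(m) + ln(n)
(2, 2)

Testing each pair:
(2, 2): LHS = ln(4) ≈ 1.386, RHS = 2·ln(2) ≈ 1.386 → holds
(2, 6): LHS = ln(8) ≈ 2.079, RHS = ln(2) + ln(6) ≈ 2.485 → fails
(5, 5): LHS = ln(10) ≈ 2.303, RHS = 2·ln(5) ≈ 3.219 → fails
(6, 1): LHS = ln(7) ≈ 1.946, RHS = ln(6) ≈ 1.792 → fails
(7, 4): LHS = ln(11) ≈ 2.398, RHS = ln(4) + ln(7) ≈ 3.332 → fails

1 of 5 pairs satisfies the claim.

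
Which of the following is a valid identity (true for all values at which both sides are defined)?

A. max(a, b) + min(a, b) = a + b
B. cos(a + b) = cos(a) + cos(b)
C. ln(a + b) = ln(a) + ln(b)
A: holds — e.g. at (1, 1), both sides equal 2.
B: fails at (5, 8) — LHS = cos(13) ≈ 0.9074, RHS = cos(8) + cos(5) ≈ 0.1382.
C: fails at (6, 7) — LHS = ln(13) ≈ 2.565, RHS = ln(6) + ln(7) ≈ 3.738.

Answer: A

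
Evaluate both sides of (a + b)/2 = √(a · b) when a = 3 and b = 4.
LHS = (3 + 4)/2 = 7/2
RHS = √(3 · 4) = 2·√(3) ≈ 3.464

LHS ≠ RHS (they differ by about 0.0359), so the equation does not hold here.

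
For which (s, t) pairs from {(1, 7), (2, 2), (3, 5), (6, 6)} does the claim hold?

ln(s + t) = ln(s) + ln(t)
(2, 2)

Testing each pair:
(1, 7): LHS = ln(8) ≈ 2.079, RHS = ln(7) ≈ 1.946 → fails
(2, 2): LHS = ln(4) ≈ 1.386, RHS = 2·ln(2) ≈ 1.386 → holds
(3, 5): LHS = ln(8) ≈ 2.079, RHS = ln(3) + ln(5) ≈ 2.708 → fails
(6, 6): LHS = ln(12) ≈ 2.485, RHS = 2·ln(6) ≈ 3.584 → fails

1 of 4 pairs satisfies the claim.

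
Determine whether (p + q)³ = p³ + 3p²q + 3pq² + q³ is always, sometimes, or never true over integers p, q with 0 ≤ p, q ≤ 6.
The identity holds for every pair in the range. For instance at (p, q) = (2, 3): both sides equal 125.

Answer: Always true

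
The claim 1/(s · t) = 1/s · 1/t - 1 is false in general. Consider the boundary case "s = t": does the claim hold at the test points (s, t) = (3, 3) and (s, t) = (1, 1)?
No, fails at both test points

At (3, 3): LHS = 1/9 ≠ RHS = -8/9
At (1, 1): LHS = 1 ≠ RHS = 0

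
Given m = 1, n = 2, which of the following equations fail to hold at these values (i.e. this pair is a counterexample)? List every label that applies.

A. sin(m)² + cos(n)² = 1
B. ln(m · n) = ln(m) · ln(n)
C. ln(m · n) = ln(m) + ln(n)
Evaluating each claim at the given values:
A. LHS = cos(2)² + sin(1)² ≈ 0.8813, RHS = 1 → fails here (LHS ≠ RHS)
B. LHS = ln(2) ≈ 0.6931, RHS = 0 → fails here (LHS ≠ RHS)
C. LHS = ln(2) ≈ 0.6931, RHS = ln(2) ≈ 0.6931 → holds here (LHS = RHS)

Answer: A, B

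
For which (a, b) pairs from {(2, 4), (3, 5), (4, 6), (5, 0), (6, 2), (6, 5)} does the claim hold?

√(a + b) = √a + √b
(5, 0)

Testing each pair:
(2, 4): LHS = √(6) ≈ 2.449, RHS = √(2) + 2 ≈ 3.414 → fails
(3, 5): LHS = 2·√(2) ≈ 2.828, RHS = √(3) + √(5) ≈ 3.968 → fails
(4, 6): LHS = √(10) ≈ 3.162, RHS = 2 + √(6) ≈ 4.449 → fails
(5, 0): LHS = √(5) ≈ 2.236, RHS = √(5) ≈ 2.236 → holds
(6, 2): LHS = 2·√(2) ≈ 2.828, RHS = √(2) + √(6) ≈ 3.864 → fails
(6, 5): LHS = √(11) ≈ 3.317, RHS = √(5) + √(6) ≈ 4.686 → fails

1 of 6 pairs satisfies the claim.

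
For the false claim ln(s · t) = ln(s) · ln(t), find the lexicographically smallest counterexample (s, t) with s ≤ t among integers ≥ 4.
Substituting (4, 4) into the claim:
LHS = ln(4 · 4) = ln(16) ≈ 2.773
RHS = ln(4) · ln(4) = ln(4)² ≈ 1.922

Since LHS ≠ RHS, this pair disproves the claim, and no lexicographically smaller pair (s ≤ t, integers ≥ 4) does.

For instance (6, 8) is also a counterexample (LHS = ln(48) ≈ 3.871, RHS = ln(6)·ln(8) ≈ 3.726), but it's lexicographically larger.

Answer: (s, t) = (4, 4)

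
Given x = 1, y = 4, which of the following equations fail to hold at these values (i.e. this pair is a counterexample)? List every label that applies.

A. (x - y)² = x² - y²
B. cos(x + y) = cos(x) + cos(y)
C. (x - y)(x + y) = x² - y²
Evaluating each claim at the given values:
A. LHS = 9, RHS = -15 → fails here (LHS ≠ RHS)
B. LHS = cos(5) ≈ 0.2837, RHS = cos(4) + cos(1) ≈ -0.1133 → fails here (LHS ≠ RHS)
C. LHS = -15, RHS = -15 → holds here (LHS = RHS)

Answer: A, B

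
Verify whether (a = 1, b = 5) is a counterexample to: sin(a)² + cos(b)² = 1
Yes

Substituting a = 1, b = 5:
LHS = sin(1)² + cos(5)² ≈ 0.7885
RHS = 1

Since LHS ≠ RHS, this pair disproves the claim.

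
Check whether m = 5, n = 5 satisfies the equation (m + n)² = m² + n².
Substituting m = 5, n = 5:

LHS = (5 + 5)² = 100
RHS = 5² + 5² = 50

LHS ≠ RHS, so the equation does not hold at this point.

Answer: Fails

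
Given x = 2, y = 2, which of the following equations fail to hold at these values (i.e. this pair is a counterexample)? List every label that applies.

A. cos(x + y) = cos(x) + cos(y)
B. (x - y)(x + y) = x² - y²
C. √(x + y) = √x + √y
Evaluating each claim at the given values:
A. LHS = cos(4) ≈ -0.6536, RHS = 2·cos(2) ≈ -0.8323 → fails here (LHS ≠ RHS)
B. LHS = 0, RHS = 0 → holds here (LHS = RHS)
C. LHS = 2, RHS = 2·√(2) ≈ 2.828 → fails here (LHS ≠ RHS)

Answer: A, C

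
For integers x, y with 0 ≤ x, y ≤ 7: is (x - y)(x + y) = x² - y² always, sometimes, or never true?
The identity holds for every pair in the range. For instance at (x, y) = (1, 4): both sides equal -15.

Answer: Always true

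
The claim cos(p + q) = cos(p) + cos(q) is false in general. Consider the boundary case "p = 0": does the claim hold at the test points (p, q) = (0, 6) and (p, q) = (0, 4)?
At (0, 6): LHS = cos(6) ≈ 0.9602 ≠ RHS = cos(6) + 1 ≈ 1.96
At (0, 4): LHS = cos(4) ≈ -0.6536 ≠ RHS = cos(4) + 1 ≈ 0.3464

Answer: No, fails at both test points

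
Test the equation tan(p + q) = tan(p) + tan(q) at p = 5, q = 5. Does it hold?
Substituting p = 5, q = 5:

LHS = tan(5 + 5) = tan(10) ≈ 0.6484
RHS = tan(5) + tan(5) = 2·tan(5) ≈ -6.761

LHS ≠ RHS, so the equation does not hold at this point.

Answer: Fails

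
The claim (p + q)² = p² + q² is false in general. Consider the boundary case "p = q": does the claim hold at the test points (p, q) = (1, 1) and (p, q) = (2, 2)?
No, fails at both test points

At (1, 1): LHS = 4 ≠ RHS = 2
At (2, 2): LHS = 16 ≠ RHS = 8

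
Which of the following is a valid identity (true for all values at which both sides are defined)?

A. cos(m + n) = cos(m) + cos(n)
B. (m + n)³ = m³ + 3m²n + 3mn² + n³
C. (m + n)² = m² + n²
A: fails at (6, 7) — LHS = cos(13) ≈ 0.9074, RHS = cos(7) + cos(6) ≈ 1.714.
B: holds — e.g. at (1, 4), both sides equal 125.
C: fails at (3, 5) — LHS = 64, RHS = 34.

Answer: B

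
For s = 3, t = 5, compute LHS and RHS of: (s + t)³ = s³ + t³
LHS = (3 + 5)³ = 512
RHS = 3³ + 5³ = 152

LHS ≠ RHS, so the equation does not hold here.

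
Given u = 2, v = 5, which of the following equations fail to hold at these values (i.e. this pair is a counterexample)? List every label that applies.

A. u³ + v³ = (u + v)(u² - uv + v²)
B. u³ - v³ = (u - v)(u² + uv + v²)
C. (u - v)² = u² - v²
Evaluating each claim at the given values:
A. LHS = 133, RHS = 133 → holds here (LHS = RHS)
B. LHS = -117, RHS = -117 → holds here (LHS = RHS)
C. LHS = 9, RHS = -21 → fails here (LHS ≠ RHS)

Answer: C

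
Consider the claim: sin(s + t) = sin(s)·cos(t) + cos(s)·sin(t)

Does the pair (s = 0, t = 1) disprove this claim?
Substituting s = 0, t = 1:
LHS = sin(0 + 1) = sin(1) ≈ 0.8415
RHS = sin(0)·cos(1) + cos(0)·sin(1) = sin(1) ≈ 0.8415

The sides agree, so this pair does not disprove the claim.

Answer: No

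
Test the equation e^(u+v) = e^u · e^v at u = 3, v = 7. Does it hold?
Holds

Substituting u = 3, v = 7:

LHS = e^(3+7) = e^10 ≈ 22026.5
RHS = e^3 · e^7 = e^10 ≈ 22026.5

LHS = RHS, so the equation holds at this point.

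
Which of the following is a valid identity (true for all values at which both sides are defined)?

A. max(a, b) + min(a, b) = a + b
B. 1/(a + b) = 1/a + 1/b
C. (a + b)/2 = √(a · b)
A: holds — e.g. at (1, 3), both sides equal 4.
B: fails at (1, 5) — LHS = 1/6, RHS = 6/5.
C: fails at (1, 5) — LHS = 3, RHS = √(5) ≈ 2.236.

Answer: A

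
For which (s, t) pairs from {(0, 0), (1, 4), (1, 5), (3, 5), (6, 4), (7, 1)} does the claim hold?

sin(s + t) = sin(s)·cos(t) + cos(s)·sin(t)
All pairs

Testing each pair:
(0, 0): LHS = 0, RHS = 0 → holds
(1, 4): LHS = sin(5) ≈ -0.9589, RHS = sin(1)·cos(4) + sin(4)·cos(1) ≈ -0.9589 → holds
(1, 5): LHS = sin(6) ≈ -0.2794, RHS = sin(5)·cos(1) + sin(1)·cos(5) ≈ -0.2794 → holds
(3, 5): LHS = sin(8) ≈ 0.9894, RHS = sin(3)·cos(5) + sin(5)·cos(3) ≈ 0.9894 → holds
(6, 4): LHS = sin(10) ≈ -0.544, RHS = sin(4)·cos(6) + sin(6)·cos(4) ≈ -0.544 → holds
(7, 1): LHS = sin(8) ≈ 0.9894, RHS = sin(7)·cos(1) + sin(1)·cos(7) ≈ 0.9894 → holds

Every pair satisfies the claim.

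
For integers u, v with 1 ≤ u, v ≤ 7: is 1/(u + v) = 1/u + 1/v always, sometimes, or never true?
Never true

The claim fails for every pair in the range. For instance at (u, v) = (7, 5): LHS = 1/12, RHS = 12/35.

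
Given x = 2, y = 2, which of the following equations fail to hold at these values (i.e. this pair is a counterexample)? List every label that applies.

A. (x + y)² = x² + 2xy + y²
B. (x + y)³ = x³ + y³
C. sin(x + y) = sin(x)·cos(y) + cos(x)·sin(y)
Evaluating each claim at the given values:
A. LHS = 16, RHS = 16 → holds here (LHS = RHS)
B. LHS = 64, RHS = 16 → fails here (LHS ≠ RHS)
C. LHS = sin(4) ≈ -0.7568, RHS = 2·sin(2)·cos(2) ≈ -0.7568 → holds here (LHS = RHS)

Answer: B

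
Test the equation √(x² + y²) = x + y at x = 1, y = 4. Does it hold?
Substituting x = 1, y = 4:

LHS = √(1² + 4²) = √(17) ≈ 4.123
RHS = 1 + 4 = 5

LHS ≠ RHS, so the equation does not hold at this point.

Answer: Fails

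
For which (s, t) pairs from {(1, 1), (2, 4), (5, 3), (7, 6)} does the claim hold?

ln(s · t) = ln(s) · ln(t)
(1, 1)

Testing each pair:
(1, 1): LHS = 0, RHS = 0 → holds
(2, 4): LHS = ln(8) ≈ 2.079, RHS = ln(2)·ln(4) ≈ 0.9609 → fails
(5, 3): LHS = ln(15) ≈ 2.708, RHS = ln(3)·ln(5) ≈ 1.768 → fails
(7, 6): LHS = ln(42) ≈ 3.738, RHS = ln(6)·ln(7) ≈ 3.487 → fails

1 of 4 pairs satisfies the claim.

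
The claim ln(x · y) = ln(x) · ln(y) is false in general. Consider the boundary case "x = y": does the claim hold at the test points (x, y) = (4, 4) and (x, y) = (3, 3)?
At (4, 4): LHS = ln(16) ≈ 2.773 ≠ RHS = ln(4)² ≈ 1.922
At (3, 3): LHS = ln(9) ≈ 2.197 ≠ RHS = ln(3)² ≈ 1.207

Answer: No, fails at both test points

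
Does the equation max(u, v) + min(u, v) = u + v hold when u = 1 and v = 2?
Substituting u = 1, v = 2:

LHS = max(1, 2) + min(1, 2) = 3
RHS = 1 + 2 = 3

LHS = RHS, so the equation holds at this point.

Answer: Holds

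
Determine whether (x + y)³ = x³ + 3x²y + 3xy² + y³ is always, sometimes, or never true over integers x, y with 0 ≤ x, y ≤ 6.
Always true

The identity holds for every pair in the range. For instance at (x, y) = (6, 4): both sides equal 1000.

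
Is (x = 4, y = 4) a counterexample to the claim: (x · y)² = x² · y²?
Substituting x = 4, y = 4:
LHS = (4 · 4)² = 256
RHS = 4² · 4² = 256

The sides agree, so this pair does not disprove the claim.

Answer: No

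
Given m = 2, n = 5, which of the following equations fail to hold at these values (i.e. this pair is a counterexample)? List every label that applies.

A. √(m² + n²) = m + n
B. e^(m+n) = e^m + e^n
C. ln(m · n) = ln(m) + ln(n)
A, B

Evaluating each claim at the given values:
A. LHS = √(29) ≈ 5.385, RHS = 7 → fails here (LHS ≠ RHS)
B. LHS = e^7 ≈ 1097, RHS = e^2 + e^5 ≈ 155.8 → fails here (LHS ≠ RHS)
C. LHS = ln(10) ≈ 2.303, RHS = ln(2) + ln(5) ≈ 2.303 → holds here (LHS = RHS)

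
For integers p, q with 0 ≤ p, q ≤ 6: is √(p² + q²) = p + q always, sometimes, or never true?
It holds at (p, q) = (0, 6) (both sides equal 6), but fails at (p, q) = (2, 2) (LHS = 2·√(2) ≈ 2.828, RHS = 4).

Answer: Sometimes true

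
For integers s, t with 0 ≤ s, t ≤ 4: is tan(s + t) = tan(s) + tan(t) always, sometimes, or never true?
Sometimes true

It holds at (s, t) = (1, 0) (both sides equal tan(1) ≈ 1.557), but fails at (s, t) = (1, 2) (LHS = tan(3) ≈ -0.1425, RHS = tan(2) + tan(1) ≈ -0.6276).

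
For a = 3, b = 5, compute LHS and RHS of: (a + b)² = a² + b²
LHS = (3 + 5)² = 64
RHS = 3² + 5² = 34

LHS ≠ RHS, so the equation does not hold here.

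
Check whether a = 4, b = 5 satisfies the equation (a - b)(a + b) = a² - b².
Substituting a = 4, b = 5:

LHS = (4 - 5)(4 + 5) = -9
RHS = 4² - 5² = -9

LHS = RHS, so the equation holds at this point.

Answer: Holds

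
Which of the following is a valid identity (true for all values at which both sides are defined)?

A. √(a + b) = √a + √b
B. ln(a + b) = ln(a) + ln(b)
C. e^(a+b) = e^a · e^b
A: fails at (1, 5) — LHS = √(6) ≈ 2.449, RHS = 1 + √(5) ≈ 3.236.
B: fails at (6, 7) — LHS = ln(13) ≈ 2.565, RHS = ln(6) + ln(7) ≈ 3.738.
C: holds — e.g. at (6, 7), both sides equal e^13 ≈ 442413.4.

Answer: C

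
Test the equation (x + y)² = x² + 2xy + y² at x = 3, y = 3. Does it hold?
Substituting x = 3, y = 3:

LHS = (3 + 3)² = 36
RHS = 3² + 2·3·3 + 3² = 36

LHS = RHS, so the equation holds at this point.

Answer: Holds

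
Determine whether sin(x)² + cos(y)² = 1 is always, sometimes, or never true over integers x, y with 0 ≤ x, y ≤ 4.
It holds at (x, y) = (3, 3) (both sides equal 1), but fails at (x, y) = (2, 3) (LHS = sin(2)² + cos(3)² ≈ 1.807, RHS = 1).

Answer: Sometimes true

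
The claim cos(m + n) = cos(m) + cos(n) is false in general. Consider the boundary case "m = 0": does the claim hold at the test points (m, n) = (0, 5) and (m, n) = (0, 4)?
At (0, 5): LHS = cos(5) ≈ 0.2837 ≠ RHS = cos(5) + 1 ≈ 1.284
At (0, 4): LHS = cos(4) ≈ -0.6536 ≠ RHS = cos(4) + 1 ≈ 0.3464

Answer: No, fails at both test points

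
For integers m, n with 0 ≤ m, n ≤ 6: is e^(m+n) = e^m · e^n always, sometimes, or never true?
Always true

The identity holds for every pair in the range. For instance at (m, n) = (1, 6): both sides equal e^7 ≈ 1097.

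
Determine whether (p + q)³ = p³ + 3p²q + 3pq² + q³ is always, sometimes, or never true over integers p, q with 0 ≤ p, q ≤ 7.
The identity holds for every pair in the range. For instance at (p, q) = (1, 5): both sides equal 216.

Answer: Always true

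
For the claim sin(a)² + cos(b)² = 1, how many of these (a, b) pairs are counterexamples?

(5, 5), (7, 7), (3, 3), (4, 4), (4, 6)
1

Testing each pair:
(5, 5): LHS = cos(5)² + sin(5)² = 1, RHS = 1 → satisfies claim
(7, 7): LHS = sin(7)² + cos(7)² = 1, RHS = 1 → satisfies claim
(3, 3): LHS = sin(3)² + cos(3)² = 1, RHS = 1 → satisfies claim
(4, 4): LHS = cos(4)² + sin(4)² = 1, RHS = 1 → satisfies claim
(4, 6): LHS = sin(4)² + cos(6)² ≈ 1.495, RHS = 1 → counterexample

That makes 1 counterexample.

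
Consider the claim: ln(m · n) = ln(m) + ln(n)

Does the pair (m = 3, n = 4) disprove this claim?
No

Substituting m = 3, n = 4:
LHS = ln(3 · 4) = ln(12) ≈ 2.485
RHS = ln(3) + ln(4) ≈ 2.485

The sides agree, so this pair does not disprove the claim.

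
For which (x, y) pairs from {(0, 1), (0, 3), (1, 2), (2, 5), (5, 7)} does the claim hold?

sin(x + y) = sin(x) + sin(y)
(0, 1), (0, 3)

Testing each pair:
(0, 1): LHS = sin(1) ≈ 0.8415, RHS = sin(1) ≈ 0.8415 → holds
(0, 3): LHS = sin(3) ≈ 0.1411, RHS = sin(3) ≈ 0.1411 → holds
(1, 2): LHS = sin(3) ≈ 0.1411, RHS = sin(1) + sin(2) ≈ 1.751 → fails
(2, 5): LHS = sin(7) ≈ 0.657, RHS = sin(5) + sin(2) ≈ -0.04963 → fails
(5, 7): LHS = sin(12) ≈ -0.5366, RHS = sin(5) + sin(7) ≈ -0.3019 → fails

2 of 5 pairs satisfy the claim.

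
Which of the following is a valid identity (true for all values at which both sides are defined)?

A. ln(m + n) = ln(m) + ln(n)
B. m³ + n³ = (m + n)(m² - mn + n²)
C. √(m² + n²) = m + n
A: fails at (1, 1) — LHS = ln(2) ≈ 0.6931, RHS = 0.
B: holds — e.g. at (4, 5), both sides equal 189.
C: fails at (2, 2) — LHS = 2·√(2) ≈ 2.828, RHS = 4.

Answer: B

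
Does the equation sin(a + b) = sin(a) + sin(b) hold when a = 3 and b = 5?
Fails

Substituting a = 3, b = 5:

LHS = sin(3 + 5) = sin(8) ≈ 0.9894
RHS = sin(3) + sin(5) ≈ -0.8178

LHS ≠ RHS, so the equation does not hold at this point.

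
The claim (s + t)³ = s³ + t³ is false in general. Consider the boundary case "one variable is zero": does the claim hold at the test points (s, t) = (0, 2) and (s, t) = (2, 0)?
At (0, 2): LHS = 8, RHS = 8 → equal
At (2, 0): LHS = 8, RHS = 8 → equal

So the claim does hold at both of these boundary points, even though it is not an identity.

Answer: Yes, holds at both test points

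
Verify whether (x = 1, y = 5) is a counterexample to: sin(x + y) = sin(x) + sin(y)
Yes

Substituting x = 1, y = 5:
LHS = sin(1 + 5) = sin(6) ≈ -0.2794
RHS = sin(1) + sin(5) ≈ -0.1175

Since LHS ≠ RHS, this pair disproves the claim.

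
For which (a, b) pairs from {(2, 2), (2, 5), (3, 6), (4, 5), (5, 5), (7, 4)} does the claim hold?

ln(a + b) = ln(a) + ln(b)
Testing each pair:
(2, 2): LHS = ln(4) ≈ 1.386, RHS = 2·ln(2) ≈ 1.386 → holds
(2, 5): LHS = ln(7) ≈ 1.946, RHS = ln(2) + ln(5) ≈ 2.303 → fails
(3, 6): LHS = ln(9) ≈ 2.197, RHS = ln(3) + ln(6) ≈ 2.89 → fails
(4, 5): LHS = ln(9) ≈ 2.197, RHS = ln(4) + ln(5) ≈ 2.996 → fails
(5, 5): LHS = ln(10) ≈ 2.303, RHS = 2·ln(5) ≈ 3.219 → fails
(7, 4): LHS = ln(11) ≈ 2.398, RHS = ln(4) + ln(7) ≈ 3.332 → fails

1 of 6 pairs satisfies the claim.

Answer: (2, 2)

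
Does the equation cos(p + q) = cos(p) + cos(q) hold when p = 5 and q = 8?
Fails

Substituting p = 5, q = 8:

LHS = cos(5 + 8) = cos(13) ≈ 0.9074
RHS = cos(5) + cos(8) ≈ 0.1382

LHS ≠ RHS, so the equation does not hold at this point.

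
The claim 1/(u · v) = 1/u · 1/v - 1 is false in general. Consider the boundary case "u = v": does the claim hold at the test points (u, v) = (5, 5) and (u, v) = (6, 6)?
No, fails at both test points

At (5, 5): LHS = 1/25 ≠ RHS = -24/25
At (6, 6): LHS = 1/36 ≠ RHS = -35/36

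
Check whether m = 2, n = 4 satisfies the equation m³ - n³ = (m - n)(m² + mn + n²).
Holds

Substituting m = 2, n = 4:

LHS = 2³ - 4³ = -56
RHS = (2 - 4)(2² + 2·4 + 4²) = -56

LHS = RHS, so the equation holds at this point.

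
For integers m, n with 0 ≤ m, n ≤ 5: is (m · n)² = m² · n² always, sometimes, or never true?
Always true

The identity holds for every pair in the range. For instance at (m, n) = (4, 0): both sides equal 0.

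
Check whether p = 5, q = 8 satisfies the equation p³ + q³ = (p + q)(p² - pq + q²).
Substituting p = 5, q = 8:

LHS = 5³ + 8³ = 637
RHS = (5 + 8)(5² - 5·8 + 8²) = 637

LHS = RHS, so the equation holds at this point.

Answer: Holds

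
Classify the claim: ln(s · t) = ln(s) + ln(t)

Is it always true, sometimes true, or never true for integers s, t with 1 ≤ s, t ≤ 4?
Always true

The identity holds for every pair in the range. For instance at (s, t) = (1, 3): both sides equal ln(3) ≈ 1.099.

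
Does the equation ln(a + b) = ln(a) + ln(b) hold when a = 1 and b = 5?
Substituting a = 1, b = 5:

LHS = ln(1 + 5) = ln(6) ≈ 1.792
RHS = ln(1) + ln(5) = ln(5) ≈ 1.609

LHS ≠ RHS, so the equation does not hold at this point.

Answer: Fails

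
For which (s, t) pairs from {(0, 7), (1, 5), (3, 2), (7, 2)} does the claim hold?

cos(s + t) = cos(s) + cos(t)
Testing each pair:
(0, 7): LHS = cos(7) ≈ 0.7539, RHS = cos(7) + 1 ≈ 1.754 → fails
(1, 5): LHS = cos(6) ≈ 0.9602, RHS = cos(5) + cos(1) ≈ 0.824 → fails
(3, 2): LHS = cos(5) ≈ 0.2837, RHS = cos(3) + cos(2) ≈ -1.406 → fails
(7, 2): LHS = cos(9) ≈ -0.9111, RHS = cos(2) + cos(7) ≈ 0.3378 → fails

No pair satisfies the claim.

Answer: None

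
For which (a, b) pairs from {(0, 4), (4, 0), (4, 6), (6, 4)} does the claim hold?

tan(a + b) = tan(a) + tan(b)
Testing each pair:
(0, 4): LHS = tan(4) ≈ 1.158, RHS = tan(4) ≈ 1.158 → holds
(4, 0): LHS = tan(4) ≈ 1.158, RHS = tan(4) ≈ 1.158 → holds
(4, 6): LHS = tan(10) ≈ 0.6484, RHS = tan(6) + tan(4) ≈ 0.8668 → fails
(6, 4): LHS = tan(10) ≈ 0.6484, RHS = tan(6) + tan(4) ≈ 0.8668 → fails

2 of 4 pairs satisfy the claim.

Answer: (0, 4), (4, 0)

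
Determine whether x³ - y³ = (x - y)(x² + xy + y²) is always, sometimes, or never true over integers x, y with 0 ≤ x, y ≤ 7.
The identity holds for every pair in the range. For instance at (x, y) = (4, 6): both sides equal -152.

Answer: Always true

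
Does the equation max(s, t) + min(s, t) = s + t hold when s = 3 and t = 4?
Substituting s = 3, t = 4:

LHS = max(3, 4) + min(3, 4) = 7
RHS = 3 + 4 = 7

LHS = RHS, so the equation holds at this point.

Answer: Holds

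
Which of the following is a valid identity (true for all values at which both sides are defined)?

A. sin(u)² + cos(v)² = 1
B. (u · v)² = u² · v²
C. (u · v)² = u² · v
A: fails at (2, 7) — LHS = cos(7)² + sin(2)² ≈ 1.395, RHS = 1.
B: holds — e.g. at (1, 3), both sides equal 9.
C: fails at (2, 3) — LHS = 36, RHS = 12.

Answer: B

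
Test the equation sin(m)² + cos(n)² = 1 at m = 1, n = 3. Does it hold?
Substituting m = 1, n = 3:

LHS = sin(1)² + cos(3)² ≈ 1.688
RHS = 1

LHS ≠ RHS, so the equation does not hold at this point.

Answer: Fails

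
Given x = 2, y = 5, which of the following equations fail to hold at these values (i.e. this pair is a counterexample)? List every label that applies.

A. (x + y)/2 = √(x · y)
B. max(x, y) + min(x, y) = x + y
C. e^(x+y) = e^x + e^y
A, C

Evaluating each claim at the given values:
A. LHS = 7/2, RHS = √(10) ≈ 3.162 → fails here (LHS ≠ RHS)
B. LHS = 7, RHS = 7 → holds here (LHS = RHS)
C. LHS = e^7 ≈ 1097, RHS = e^2 + e^5 ≈ 155.8 → fails here (LHS ≠ RHS)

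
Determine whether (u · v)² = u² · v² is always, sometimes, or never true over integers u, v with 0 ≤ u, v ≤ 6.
Always true

The identity holds for every pair in the range. For instance at (u, v) = (5, 2): both sides equal 100.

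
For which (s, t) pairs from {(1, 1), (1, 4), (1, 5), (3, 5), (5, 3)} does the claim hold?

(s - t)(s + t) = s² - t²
Testing each pair:
(1, 1): LHS = 0, RHS = 0 → holds
(1, 4): LHS = -15, RHS = -15 → holds
(1, 5): LHS = -24, RHS = -24 → holds
(3, 5): LHS = -16, RHS = -16 → holds
(5, 3): LHS = 16, RHS = 16 → holds

Every pair satisfies the claim.

Answer: All pairs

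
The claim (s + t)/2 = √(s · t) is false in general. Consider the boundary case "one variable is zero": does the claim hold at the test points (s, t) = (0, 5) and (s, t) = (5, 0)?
No, fails at both test points

At (0, 5): LHS = 5/2 ≠ RHS = 0
At (5, 0): LHS = 5/2 ≠ RHS = 0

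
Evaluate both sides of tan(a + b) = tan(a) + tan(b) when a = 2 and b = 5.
LHS = tan(2 + 5) = tan(7) ≈ 0.8714
RHS = tan(2) + tan(5) ≈ -5.566

LHS ≠ RHS (they differ by about 6.437), so the equation does not hold here.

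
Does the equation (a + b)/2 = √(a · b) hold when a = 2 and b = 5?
Substituting a = 2, b = 5:

LHS = (2 + 5)/2 = 7/2
RHS = √(2 · 5) = √(10) ≈ 3.162

LHS ≠ RHS, so the equation does not hold at this point.

Answer: Fails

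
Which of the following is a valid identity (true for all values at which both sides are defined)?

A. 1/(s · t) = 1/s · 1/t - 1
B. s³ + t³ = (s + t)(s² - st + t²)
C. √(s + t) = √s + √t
A: fails at (5, 8) — LHS = 1/40, RHS = -39/40.
B: holds — e.g. at (2, 2), both sides equal 16.
C: fails at (1, 3) — LHS = 2, RHS = 1 + √(3) ≈ 2.732.

Answer: B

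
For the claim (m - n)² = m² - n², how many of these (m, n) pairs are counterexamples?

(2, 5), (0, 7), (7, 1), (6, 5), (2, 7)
Testing each pair:
(2, 5): LHS = 9, RHS = -21 → counterexample
(0, 7): LHS = 49, RHS = -49 → counterexample
(7, 1): LHS = 36, RHS = 48 → counterexample
(6, 5): LHS = 1, RHS = 11 → counterexample
(2, 7): LHS = 25, RHS = -45 → counterexample

That makes 5 counterexamples.

Answer: 5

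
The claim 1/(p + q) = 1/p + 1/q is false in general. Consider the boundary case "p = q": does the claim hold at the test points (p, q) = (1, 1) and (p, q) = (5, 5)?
At (1, 1): LHS = 1/2 ≠ RHS = 2
At (5, 5): LHS = 1/10 ≠ RHS = 2/5

Answer: No, fails at both test points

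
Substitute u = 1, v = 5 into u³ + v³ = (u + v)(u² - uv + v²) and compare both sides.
LHS = 1³ + 5³ = 126
RHS = (1 + 5)(1² - 1·5 + 5²) = 126

LHS = RHS: the two sides agree.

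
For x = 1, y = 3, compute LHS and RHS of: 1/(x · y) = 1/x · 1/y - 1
LHS = 1/(1 · 3) = 1/3
RHS = 1/1 · 1/3 - 1 = -2/3

LHS ≠ RHS, so the equation does not hold here.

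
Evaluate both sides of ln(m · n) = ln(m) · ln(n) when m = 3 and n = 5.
LHS = ln(3 · 5) = ln(15) ≈ 2.708
RHS = ln(3) · ln(5) ≈ 1.768

LHS ≠ RHS (they differ by about 0.9399), so the equation does not hold here.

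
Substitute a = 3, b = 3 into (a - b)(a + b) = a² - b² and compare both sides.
LHS = (3 - 3)(3 + 3) = 0
RHS = 3² - 3² = 0

LHS = RHS: the two sides agree.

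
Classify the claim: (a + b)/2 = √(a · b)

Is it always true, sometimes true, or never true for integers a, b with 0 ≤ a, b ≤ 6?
Sometimes true

It holds at (a, b) = (4, 4) (both sides equal 4), but fails at (a, b) = (4, 6) (LHS = 5, RHS = 2·√(6) ≈ 4.899).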